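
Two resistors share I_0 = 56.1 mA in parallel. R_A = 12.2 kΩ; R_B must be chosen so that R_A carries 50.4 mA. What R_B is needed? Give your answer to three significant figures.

R_B ≈ 108 kΩ

The fraction through R_A equals R_B/(R_A+R_B).
50.4/56.1 = R_B/(R_A + R_B) → R_B = R_A · (0.8984)/(1 − 0.8984) = 12.2 × 8.842 = 107.9 kΩ.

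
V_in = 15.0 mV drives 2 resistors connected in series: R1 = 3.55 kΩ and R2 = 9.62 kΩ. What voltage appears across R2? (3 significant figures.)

V ≈ 11.0 mV

Series total: ΣR = 3.55 + 9.62 = 13.17 kΩ.
V = V_in · R/ΣR = 15.0 × 0.7304 = 10.96 mV.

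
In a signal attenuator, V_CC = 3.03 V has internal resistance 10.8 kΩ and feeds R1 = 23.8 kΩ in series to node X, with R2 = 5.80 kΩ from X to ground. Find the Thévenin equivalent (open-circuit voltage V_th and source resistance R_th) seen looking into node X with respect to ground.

V_th ≈ 0.435 V, R_th ≈ 4.97 kΩ

R1' = 10.8 + 23.8 = 34.60 kΩ (source resistance + R1).
With X open, the divider is unloaded: V_th = 3.03 × 5.80/40.40 = 0.4350 V.
Looking into X with the source shorted: R_th = R1'·R2/(R1'+R2) = 34.60 × 5.80/40.40 = 4.967 kΩ.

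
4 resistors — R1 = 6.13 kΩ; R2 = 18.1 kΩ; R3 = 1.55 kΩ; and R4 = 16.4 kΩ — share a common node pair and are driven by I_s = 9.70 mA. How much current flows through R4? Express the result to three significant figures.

Conductances: ΣG = 1/6.13 + 1/18.1 + 1/1.55 + 1/16.4 = 0.9245 (1/kΩ).
By the current-divider rule, I = I_s · G_k/ΣG = 9.70 × 0.06595 = 0.6398 mA.

I ≈ 0.640 mA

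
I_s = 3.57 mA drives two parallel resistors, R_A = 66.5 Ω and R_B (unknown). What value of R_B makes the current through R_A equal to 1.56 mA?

R_B ≈ 51.6 Ω

Two-branch current divider: I_A = I_s · R_B/(R_A + R_B).
1.56/3.57 = R_B/(R_A + R_B) → R_B = R_A · (0.4370)/(1 − 0.4370) = 66.5 × 0.7761 = 51.61 Ω.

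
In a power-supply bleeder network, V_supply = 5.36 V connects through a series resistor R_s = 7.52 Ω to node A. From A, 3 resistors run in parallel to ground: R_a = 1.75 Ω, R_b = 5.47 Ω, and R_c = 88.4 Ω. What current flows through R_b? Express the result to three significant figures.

I ≈ 0.145 A

Combine the parallel branches: R_p = (1/1.75 + 1/5.47 + 1/88.4)⁻¹ = 1.306 Ω.
Node voltage V_A = V_supply · R_p/(R_s + R_p) = 5.36 × 0.1480 = 0.7933 V.
Branch current I = V_A/R_b = 0.7933/5.47 = 0.1450 A.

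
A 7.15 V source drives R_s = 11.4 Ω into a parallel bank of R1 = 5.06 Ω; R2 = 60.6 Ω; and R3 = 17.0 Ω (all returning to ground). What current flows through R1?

I ≈ 0.344 A

Equivalent of the parallel group: R_p = 3.664 Ω.
V_A by voltage divider: V_A = 7.15 × 3.664/(11.4 + 3.664) = 1.739 V.
Branch current I = V_A/R1 = 1.739/5.06 = 0.3437 A.
(Equivalently: I_total = 0.4747 A, then current-divider fraction G_k/ΣG = 0.7240.)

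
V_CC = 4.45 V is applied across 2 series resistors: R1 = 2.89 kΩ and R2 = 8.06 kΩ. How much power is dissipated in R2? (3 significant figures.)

P ≈ 1.33 mW

Series current I = V_CC/ΣR = 4.45/10.95 = 0.4064 mA.
P(R2) = I²·R2 = (0.4064)² × 8.06 = 1.331 mW.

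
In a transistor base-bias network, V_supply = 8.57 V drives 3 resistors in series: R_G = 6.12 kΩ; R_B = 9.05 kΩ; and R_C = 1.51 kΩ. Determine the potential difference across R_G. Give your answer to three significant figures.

V ≈ 3.14 V

ΣR = 6.12 + 9.05 + 1.51 = 16.68 kΩ.
By the voltage-divider rule, V = 8.57 × 6.120/16.68 = 3.144 V.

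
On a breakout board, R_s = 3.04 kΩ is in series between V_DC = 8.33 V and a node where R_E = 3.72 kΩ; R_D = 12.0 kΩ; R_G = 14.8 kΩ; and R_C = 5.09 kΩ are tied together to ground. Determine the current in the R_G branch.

I ≈ 0.196 mA

Equivalent of the parallel group: R_p = 1.623 kΩ.
V_A by voltage divider: V_A = 8.33 × 1.623/(3.04 + 1.623) = 2.899 V.
Branch current I = V_A/R_G = 2.899/14.8 = 0.1959 mA.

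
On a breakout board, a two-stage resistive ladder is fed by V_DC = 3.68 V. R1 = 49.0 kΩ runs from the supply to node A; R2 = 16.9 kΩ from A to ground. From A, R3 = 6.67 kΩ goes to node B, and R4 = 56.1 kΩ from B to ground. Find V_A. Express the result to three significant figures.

The second stage (R3 + R4 = 62.77 kΩ) loads node A in parallel with R2.
Effective lower resistance at A: R2 ‖ 62.77 = 13.32 kΩ.
First divider: V_A = V_DC · 13.32/(49.0 + 13.32) = 0.7863 V.

V_A ≈ 0.786 V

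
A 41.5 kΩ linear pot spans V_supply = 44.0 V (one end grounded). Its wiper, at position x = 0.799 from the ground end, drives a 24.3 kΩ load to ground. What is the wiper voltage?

V_out ≈ 27.6 V

The pot divides into 8.341 kΩ above the wiper and 33.16 kΩ below.
(x·R_p) ‖ R_L = 14.02 kΩ.
V_out = 44.0 × 14.02/(8.341 + 14.02) = 27.59 V.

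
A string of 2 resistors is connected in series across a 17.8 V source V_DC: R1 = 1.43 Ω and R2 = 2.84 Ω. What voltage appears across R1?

Total series resistance ΣR = 1.43 + 2.84 = 4.270 Ω.
V = V_DC · R/ΣR = 17.8 × 0.3349 = 5.961 V.

V ≈ 5.96 V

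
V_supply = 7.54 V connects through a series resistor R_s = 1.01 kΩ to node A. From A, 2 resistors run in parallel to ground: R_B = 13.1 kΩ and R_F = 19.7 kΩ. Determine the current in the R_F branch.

I ≈ 0.339 mA

Parallel bank: R_p = 1/(1/13.1 + 1/19.7) = 7.868 kΩ.
V_A = 7.54 × 7.868/8.878 = 6.682 V.
Branch current I = V_A/R_F = 6.682/19.7 = 0.3392 mA.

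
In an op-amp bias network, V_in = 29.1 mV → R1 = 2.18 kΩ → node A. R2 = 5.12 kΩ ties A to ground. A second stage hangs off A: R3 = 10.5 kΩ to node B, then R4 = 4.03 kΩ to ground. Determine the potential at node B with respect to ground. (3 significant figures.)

The second stage (R3 + R4 = 14.53 kΩ) loads node A in parallel with R2.
R2 ‖ (R3+R4) = 3.786 kΩ.
So V_A = 29.1 × 0.6346 = 18.47 mV.
Stage 2 is unloaded, so V_B = V_A · R4/(R3+R4) = 18.47 × 4.03/14.53 = 5.122 mV.

V_B ≈ 5.12 mV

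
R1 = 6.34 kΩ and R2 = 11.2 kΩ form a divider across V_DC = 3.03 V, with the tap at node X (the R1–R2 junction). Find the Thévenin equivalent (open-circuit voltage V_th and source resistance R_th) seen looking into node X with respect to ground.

Open-circuit (no load on X): V_th = V_DC · R2/(R1 + R2) = 3.03 × 11.2/(6.340 + 11.2) = 1.935 V.
Looking into X with the source shorted: R_th = R1·R2/(R1+R2) = 6.340 × 11.2/17.54 = 4.048 kΩ.

V_th ≈ 1.93 V, R_th ≈ 4.05 kΩ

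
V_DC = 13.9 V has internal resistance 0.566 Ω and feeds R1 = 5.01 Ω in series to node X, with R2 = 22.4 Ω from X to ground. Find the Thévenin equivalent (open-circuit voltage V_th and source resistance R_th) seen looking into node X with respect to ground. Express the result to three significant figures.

V_th ≈ 11.1 V, R_th ≈ 4.46 Ω

R1' = 0.566 + 5.01 = 5.576 Ω (source resistance + R1).
Open-circuit (no load on X): V_th = V_DC · R2/(R1' + R2) = 13.9 × 22.4/(5.576 + 22.4) = 11.13 V.
Looking into X with the source shorted: R_th = R1'·R2/(R1'+R2) = 5.576 × 22.4/27.98 = 4.465 Ω.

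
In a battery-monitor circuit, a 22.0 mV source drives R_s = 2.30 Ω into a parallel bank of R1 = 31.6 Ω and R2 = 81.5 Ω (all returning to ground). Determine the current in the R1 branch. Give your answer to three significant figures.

Equivalent of the parallel group: R_p = 22.77 Ω.
V_A = 22.0 × 22.77/25.07 = 19.98 mV.
I(R1) = V_A / R1 = 19.98/31.6 = 0.6323 mA.

I ≈ 0.632 mA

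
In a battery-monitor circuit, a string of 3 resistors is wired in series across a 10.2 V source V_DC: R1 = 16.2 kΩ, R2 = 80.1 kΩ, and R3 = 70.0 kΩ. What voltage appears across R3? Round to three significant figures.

Total series resistance ΣR = 16.2 + 80.1 + 70.0 = 166.3 kΩ.
By the voltage-divider rule, V = 10.2 × 70.00/166.3 = 4.293 V.

V ≈ 4.29 V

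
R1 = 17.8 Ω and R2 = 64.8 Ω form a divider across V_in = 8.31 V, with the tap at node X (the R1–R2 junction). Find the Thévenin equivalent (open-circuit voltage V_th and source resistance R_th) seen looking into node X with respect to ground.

V_th ≈ 6.52 V, R_th ≈ 14.0 Ω

V_th is the unloaded tap voltage: V_in · R2/(R1+R2) = 8.31 × 0.7845 = 6.519 V.
With V_in suppressed (replaced by a short), R_th = R1 ‖ R2 = (17.80 × 64.8)/(17.80 + 64.8) = 13.96 Ω.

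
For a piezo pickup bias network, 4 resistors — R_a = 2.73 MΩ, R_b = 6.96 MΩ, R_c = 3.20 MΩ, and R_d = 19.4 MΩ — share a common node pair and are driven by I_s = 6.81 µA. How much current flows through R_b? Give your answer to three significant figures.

I ≈ 1.12 µA

ΣG = 1/2.73 + 1/6.96 + 1/3.20 + 1/19.4 = 0.8740.
By the current-divider rule, I = I_s · G_k/ΣG = 6.81 × 0.1644 = 1.119 µA.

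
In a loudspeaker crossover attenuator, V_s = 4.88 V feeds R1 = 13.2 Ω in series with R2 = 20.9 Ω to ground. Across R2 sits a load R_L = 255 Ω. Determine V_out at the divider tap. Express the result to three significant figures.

V_out ≈ 2.90 V

First combine the lower leg with the load: R2 ‖ R_L = 19.32 Ω.
Now apply the divider: V_out = 4.88 × 0.5941 = 2.899 V.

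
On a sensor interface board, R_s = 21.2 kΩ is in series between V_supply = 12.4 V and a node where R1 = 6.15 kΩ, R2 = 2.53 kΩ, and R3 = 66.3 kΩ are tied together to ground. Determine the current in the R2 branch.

Combine the parallel branches: R_p = (1/6.15 + 1/2.53 + 1/66.3)⁻¹ = 1.745 kΩ.
V_A = 12.4 × 1.745/22.95 = 0.9432 V.
Branch current I = V_A/R2 = 0.9432/2.53 = 0.3728 mA.

I ≈ 0.373 mA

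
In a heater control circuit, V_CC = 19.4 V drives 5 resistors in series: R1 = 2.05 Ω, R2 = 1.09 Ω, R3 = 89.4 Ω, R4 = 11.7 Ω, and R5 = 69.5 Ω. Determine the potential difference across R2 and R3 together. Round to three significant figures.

Series total: ΣR = 2.05 + 1.09 + 89.4 + 11.7 + 69.5 = 173.7 Ω.
R_{R2..R3} = 1.09 + 89.4 = 90.49 Ω.
Voltage divider: V = V_CC · (90.49 / 173.7) = 19.4 × 0.5208 = 10.10 V.

V ≈ 10.1 V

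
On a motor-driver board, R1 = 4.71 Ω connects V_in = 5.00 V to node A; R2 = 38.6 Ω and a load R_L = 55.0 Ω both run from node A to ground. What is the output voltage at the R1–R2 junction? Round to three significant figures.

V_out ≈ 4.14 V

The load sits in parallel with R2, giving an effective lower resistance R2' = R2·R_L/(R2+R_L) = 22.68 Ω.
Now apply the divider: V_out = 5.00 × 0.8280 = 4.140 V.
(Unloaded it would be 4.46 V; the load pulls it down.)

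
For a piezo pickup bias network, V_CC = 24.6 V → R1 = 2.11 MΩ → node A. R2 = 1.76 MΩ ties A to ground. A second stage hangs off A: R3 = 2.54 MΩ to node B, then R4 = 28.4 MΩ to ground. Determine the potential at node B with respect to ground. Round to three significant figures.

V_B ≈ 9.96 V

Node A sees R2 in parallel with the series input of stage 2, R3 + R4 = 30.94 MΩ.
Effective lower resistance at A: R2 ‖ 30.94 = 1.665 MΩ.
First divider: V_A = V_CC · 1.665/(2.11 + 1.665) = 10.85 V.
Stage 2 is unloaded, so V_B = V_A · R4/(R3+R4) = 10.85 × 28.4/30.94 = 9.960 V.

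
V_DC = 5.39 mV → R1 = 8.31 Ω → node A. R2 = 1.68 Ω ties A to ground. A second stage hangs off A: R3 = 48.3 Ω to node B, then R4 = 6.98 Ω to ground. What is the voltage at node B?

Looking into the second stage from A: R3 + R4 = 55.28 Ω appears in parallel with R2.
Effective lower resistance at A: R2 ‖ 55.28 = 1.630 Ω.
First divider: V_A = V_DC · 1.630/(8.31 + 1.630) = 0.8841 mV.
Stage 2 is unloaded, so V_B = V_A · R4/(R3+R4) = 0.8841 × 6.98/55.28 = 0.1116 mV.

V_B ≈ 0.112 mV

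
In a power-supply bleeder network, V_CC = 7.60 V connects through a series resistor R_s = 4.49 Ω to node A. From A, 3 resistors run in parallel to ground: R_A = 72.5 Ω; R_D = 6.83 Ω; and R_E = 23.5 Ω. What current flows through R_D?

Parallel bank: R_p = 1/(1/72.5 + 1/6.83 + 1/23.5) = 4.932 Ω.
V_A = 7.60 × 4.932/9.422 = 3.978 V.
I(R_D) = V_A / R_D = 3.978/6.83 = 0.5825 A.

I ≈ 0.582 A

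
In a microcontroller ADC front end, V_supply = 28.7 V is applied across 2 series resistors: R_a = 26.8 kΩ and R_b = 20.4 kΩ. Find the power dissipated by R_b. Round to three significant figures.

The common current is I = 28.7/47.20 = 0.6081 mA.
P(R_b) = I²·R_b = (0.6081)² × 20.4 = 7.542 mW.

P ≈ 7.54 mW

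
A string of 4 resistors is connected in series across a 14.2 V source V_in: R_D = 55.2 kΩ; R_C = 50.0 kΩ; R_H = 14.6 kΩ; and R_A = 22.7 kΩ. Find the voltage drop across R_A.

V ≈ 2.26 V

ΣR = 55.2 + 50.0 + 14.6 + 22.7 = 142.5 kΩ.
V = V_in · R/ΣR = 14.2 × 0.1593 = 2.262 V.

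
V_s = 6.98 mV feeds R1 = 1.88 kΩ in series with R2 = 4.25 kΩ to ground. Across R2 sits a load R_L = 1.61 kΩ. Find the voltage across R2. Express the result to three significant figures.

V_out ≈ 2.67 mV

R2 ‖ R_L = (4.25 × 1.61)/(4.25 + 1.61) = 1.168 kΩ.
Then V_out = V_s · R2'/(R1 + R2') = 6.98 × 1.168/3.048 = 2.674 mV.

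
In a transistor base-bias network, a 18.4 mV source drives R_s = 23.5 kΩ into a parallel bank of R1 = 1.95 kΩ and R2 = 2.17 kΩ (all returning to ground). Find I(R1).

I ≈ 0.395 µA

Equivalent of the parallel group: R_p = 1.027 kΩ.
Node voltage V_A = V_in · R_p/(R_s + R_p) = 18.4 × 0.04187 = 0.7705 mV.
I(R1) = V_A / R1 = 0.7705/1.95 = 0.3951 µA.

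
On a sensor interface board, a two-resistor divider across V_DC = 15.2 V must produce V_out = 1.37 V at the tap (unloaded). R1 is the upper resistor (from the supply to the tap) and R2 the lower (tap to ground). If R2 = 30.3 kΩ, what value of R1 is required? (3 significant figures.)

Required fraction k = V_out/V_DC = 0.09013.
Rearranging, R1 = R2·(1−k)/k = 30.3 × 10.09 = 305.9 kΩ.

R1 ≈ 306 kΩ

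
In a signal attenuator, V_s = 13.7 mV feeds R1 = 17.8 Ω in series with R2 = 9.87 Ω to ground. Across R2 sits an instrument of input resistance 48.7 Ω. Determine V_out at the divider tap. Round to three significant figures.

R2 ‖ R_L = (9.87 × 48.7)/(9.87 + 48.7) = 8.207 Ω.
Then V_out = V_s · R2'/(R1 + R2') = 13.7 × 8.207/26.01 = 4.323 mV.
(Unloaded it would be 4.89 mV; the load pulls it down.)

V_out ≈ 4.32 mV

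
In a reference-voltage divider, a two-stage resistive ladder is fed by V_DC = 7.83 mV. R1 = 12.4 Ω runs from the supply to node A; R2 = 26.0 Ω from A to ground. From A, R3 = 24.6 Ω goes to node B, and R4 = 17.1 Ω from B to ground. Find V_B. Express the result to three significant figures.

Node A sees R2 in parallel with the series input of stage 2, R3 + R4 = 41.70 Ω.
R2 ‖ (R3+R4) = 16.01 Ω.
So V_A = 7.83 × 0.5636 = 4.413 mV.
Stage 2 is unloaded, so V_B = V_A · R4/(R3+R4) = 4.413 × 17.1/41.70 = 1.810 mV.

V_B ≈ 1.81 mV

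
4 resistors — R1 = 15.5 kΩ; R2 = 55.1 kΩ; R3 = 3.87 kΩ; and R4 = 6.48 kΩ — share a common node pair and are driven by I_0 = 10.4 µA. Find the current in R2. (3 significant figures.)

ΣG = 1/15.5 + 1/55.1 + 1/3.87 + 1/6.48 = 0.4954.
By the current-divider rule, I = I_0 · G_k/ΣG = 10.4 × 0.03664 = 0.3810 µA.

I ≈ 0.381 µA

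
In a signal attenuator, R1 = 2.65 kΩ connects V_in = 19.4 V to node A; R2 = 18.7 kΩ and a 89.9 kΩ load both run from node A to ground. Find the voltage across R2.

The load sits in parallel with R2, giving an effective lower resistance R2' = R2·R_L/(R2+R_L) = 15.48 kΩ.
Now apply the divider: V_out = 19.4 × 0.8538 = 16.56 V.

V_out ≈ 16.6 V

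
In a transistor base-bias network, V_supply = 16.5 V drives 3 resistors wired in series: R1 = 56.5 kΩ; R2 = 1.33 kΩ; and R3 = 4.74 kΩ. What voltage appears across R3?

Series total: ΣR = 56.5 + 1.33 + 4.74 = 62.57 kΩ.
V = V_supply · R/ΣR = 16.5 × 0.07576 = 1.250 V.

V ≈ 1.25 V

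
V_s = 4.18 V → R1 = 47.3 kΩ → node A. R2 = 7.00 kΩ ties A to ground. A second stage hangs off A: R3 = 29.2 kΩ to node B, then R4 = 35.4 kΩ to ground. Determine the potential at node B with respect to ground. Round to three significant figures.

V_B ≈ 0.270 V

The second stage (R3 + R4 = 64.60 kΩ) loads node A in parallel with R2.
R2 ‖ (R3+R4) = 6.316 kΩ.
V_A = 4.18 × 6.316/(47.3 + 6.316) = 0.4924 V.
V_B = V_A × 0.5480 = 0.2698 V.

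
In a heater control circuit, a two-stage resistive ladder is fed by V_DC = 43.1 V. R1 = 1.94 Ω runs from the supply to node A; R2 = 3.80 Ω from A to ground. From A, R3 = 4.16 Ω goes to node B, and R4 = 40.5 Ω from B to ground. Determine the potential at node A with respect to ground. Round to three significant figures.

Looking into the second stage from A: R3 + R4 = 44.66 Ω appears in parallel with R2.
Effective lower resistance at A: R2 ‖ 44.66 = 3.502 Ω.
So V_A = 43.1 × 0.6435 = 27.74 V.

V_A ≈ 27.7 V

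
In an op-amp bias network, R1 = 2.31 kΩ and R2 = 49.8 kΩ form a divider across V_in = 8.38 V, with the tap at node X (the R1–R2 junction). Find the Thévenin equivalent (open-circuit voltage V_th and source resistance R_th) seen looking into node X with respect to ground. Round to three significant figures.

V_th ≈ 8.01 V, R_th ≈ 2.21 kΩ

V_th is the unloaded tap voltage: V_in · R2/(R1+R2) = 8.38 × 0.9557 = 8.009 V.
Looking into X with the source shorted: R_th = R1·R2/(R1+R2) = 2.310 × 49.8/52.11 = 2.208 kΩ.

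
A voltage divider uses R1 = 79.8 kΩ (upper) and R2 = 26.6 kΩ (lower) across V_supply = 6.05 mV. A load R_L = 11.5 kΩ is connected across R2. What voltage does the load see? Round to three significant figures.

R2 ‖ R_L = (26.6 × 11.5)/(26.6 + 11.5) = 8.029 kΩ.
Then V_out = V_supply · R2'/(R1 + R2') = 6.05 × 8.029/87.83 = 0.5531 mV.
(Unloaded it would be 1.51 mV; the load pulls it down.)

V_out ≈ 0.553 mV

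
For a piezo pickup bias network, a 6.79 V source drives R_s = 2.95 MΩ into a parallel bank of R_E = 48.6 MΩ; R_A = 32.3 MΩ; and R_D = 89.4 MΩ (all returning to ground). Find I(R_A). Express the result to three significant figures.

I ≈ 0.177 µA

Equivalent of the parallel group: R_p = 15.94 MΩ.
V_A by voltage divider: V_A = 6.79 × 15.94/(2.95 + 15.94) = 5.730 V.
I(R_A) = V_A / R_A = 5.730/32.3 = 0.1774 µA.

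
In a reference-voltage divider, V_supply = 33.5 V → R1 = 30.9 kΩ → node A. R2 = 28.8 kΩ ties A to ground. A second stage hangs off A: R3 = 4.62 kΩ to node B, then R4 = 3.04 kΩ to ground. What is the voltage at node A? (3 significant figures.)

Node A sees R2 in parallel with the series input of stage 2, R3 + R4 = 7.660 kΩ.
Effective lower resistance at A: R2 ‖ 7.660 = 6.051 kΩ.
V_A = 33.5 × 6.051/(30.9 + 6.051) = 5.486 V.

V_A ≈ 5.49 V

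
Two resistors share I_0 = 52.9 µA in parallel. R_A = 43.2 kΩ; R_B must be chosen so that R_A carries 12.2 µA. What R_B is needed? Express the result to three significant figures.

The fraction through R_A equals R_B/(R_A+R_B).
12.2/52.9 = R_B/(R_A + R_B) → R_B = R_A · (0.2306)/(1 − 0.2306) = 43.2 × 0.2998 = 12.95 kΩ.

R_B ≈ 12.9 kΩ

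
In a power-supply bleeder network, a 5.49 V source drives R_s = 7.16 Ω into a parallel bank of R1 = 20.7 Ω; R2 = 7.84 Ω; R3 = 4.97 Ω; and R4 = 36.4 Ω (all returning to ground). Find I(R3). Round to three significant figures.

Equivalent of the parallel group: R_p = 2.472 Ω.
V_A = 5.49 × 2.472/9.632 = 1.409 V.
I(R3) = V_A / R3 = 1.409/4.97 = 0.2835 A.

I ≈ 0.283 A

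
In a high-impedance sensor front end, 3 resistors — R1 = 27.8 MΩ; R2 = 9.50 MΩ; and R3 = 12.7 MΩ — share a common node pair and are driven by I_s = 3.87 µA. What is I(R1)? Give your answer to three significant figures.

I ≈ 0.633 µA

Conductances: ΣG = 1/27.8 + 1/9.50 + 1/12.7 = 0.2200 (1/MΩ).
By the current-divider rule, I = I_s · G_k/ΣG = 3.87 × 0.1635 = 0.6328 µA.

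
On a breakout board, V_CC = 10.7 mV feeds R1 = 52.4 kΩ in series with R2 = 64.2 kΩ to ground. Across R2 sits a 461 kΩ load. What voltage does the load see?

V_out ≈ 5.54 mV

First combine the lower leg with the load: R2 ‖ R_L = 56.35 kΩ.
Now apply the divider: V_out = 10.7 × 0.5182 = 5.544 mV.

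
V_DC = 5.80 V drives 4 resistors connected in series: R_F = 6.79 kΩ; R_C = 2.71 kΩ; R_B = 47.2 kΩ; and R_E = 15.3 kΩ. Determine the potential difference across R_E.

V ≈ 1.23 V

ΣR = 6.79 + 2.71 + 47.2 + 15.3 = 72.00 kΩ.
By the voltage-divider rule, V = 5.80 × 15.30/72.00 = 1.232 V.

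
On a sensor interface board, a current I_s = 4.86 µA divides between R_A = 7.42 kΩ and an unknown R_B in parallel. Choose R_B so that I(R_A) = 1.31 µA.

Two-branch current divider: I_A = I_s · R_B/(R_A + R_B).
With f = 0.2695, R_B = R_A · f/(1−f) = 7.42 × 0.3690 = 2.738 kΩ.

R_B ≈ 2.74 kΩ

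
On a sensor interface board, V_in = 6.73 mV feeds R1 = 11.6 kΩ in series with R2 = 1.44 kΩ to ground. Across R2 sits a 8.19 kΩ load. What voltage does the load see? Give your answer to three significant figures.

R2 ‖ R_L = (1.44 × 8.19)/(1.44 + 8.19) = 1.225 kΩ.
Now apply the divider: V_out = 6.73 × 0.09549 = 0.6427 mV.
(Unloaded it would be 0.743 mV; the load pulls it down.)

V_out ≈ 0.643 mV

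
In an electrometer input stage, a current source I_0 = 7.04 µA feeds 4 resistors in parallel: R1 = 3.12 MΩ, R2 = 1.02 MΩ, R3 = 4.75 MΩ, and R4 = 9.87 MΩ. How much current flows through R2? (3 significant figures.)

ΣG = 1/3.12 + 1/1.02 + 1/4.75 + 1/9.87 = 1.613.
Current divider: I(R2) = I_0 · G_k/ΣG = 7.04 × (0.9804/1.613) = 7.04 × 0.6079 = 4.280 µA.

I ≈ 4.28 µA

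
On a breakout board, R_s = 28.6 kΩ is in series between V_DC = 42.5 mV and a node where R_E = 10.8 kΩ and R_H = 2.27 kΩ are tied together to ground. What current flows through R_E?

Combine the parallel branches: R_p = (1/10.8 + 1/2.27)⁻¹ = 1.876 kΩ.
Node voltage V_A = V_DC · R_p/(R_s + R_p) = 42.5 × 0.06155 = 2.616 mV.
I(R_E) = V_A / R_E = 2.616/10.8 = 0.2422 µA.

I ≈ 0.242 µA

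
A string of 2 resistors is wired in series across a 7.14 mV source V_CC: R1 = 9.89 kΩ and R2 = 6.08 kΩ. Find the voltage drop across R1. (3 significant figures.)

Total series resistance ΣR = 9.89 + 6.08 = 15.97 kΩ.
V = V_CC · R/ΣR = 7.14 × 0.6193 = 4.422 mV.

V ≈ 4.42 mV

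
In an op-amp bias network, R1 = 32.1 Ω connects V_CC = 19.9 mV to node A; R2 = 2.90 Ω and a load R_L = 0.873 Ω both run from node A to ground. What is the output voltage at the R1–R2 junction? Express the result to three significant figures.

R2 ‖ R_L = (2.90 × 0.873)/(2.90 + 0.873) = 0.6710 Ω.
Now apply the divider: V_out = 19.9 × 0.02048 = 0.4075 mV.

V_out ≈ 0.407 mV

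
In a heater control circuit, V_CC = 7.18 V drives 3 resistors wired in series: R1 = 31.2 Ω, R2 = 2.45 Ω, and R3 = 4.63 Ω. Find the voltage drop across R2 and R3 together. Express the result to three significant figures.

Series total: ΣR = 31.2 + 2.45 + 4.63 = 38.28 Ω.
R_{R2..R3} = 2.45 + 4.63 = 7.080 Ω.
By the voltage-divider rule, V = 7.18 × 7.080/38.28 = 1.328 V.

V ≈ 1.33 V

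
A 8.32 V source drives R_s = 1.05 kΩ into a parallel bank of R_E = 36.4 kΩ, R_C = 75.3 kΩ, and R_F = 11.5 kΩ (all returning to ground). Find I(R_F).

Parallel bank: R_p = 1/(1/36.4 + 1/75.3 + 1/11.5) = 7.830 kΩ.
V_A = 8.32 × 7.830/8.880 = 7.336 V.
I(R_F) = V_A / R_F = 7.336/11.5 = 0.6379 mA.
(Equivalently: I_total = 0.9369 mA, then current-divider fraction G_k/ΣG = 0.6809.)

I ≈ 0.638 mA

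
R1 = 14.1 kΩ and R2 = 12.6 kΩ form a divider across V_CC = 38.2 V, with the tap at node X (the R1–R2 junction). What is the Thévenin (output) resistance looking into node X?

Looking into X with the source shorted: R_th = R1·R2/(R1+R2) = 14.10 × 12.6/26.70 = 6.654 kΩ.

R_th ≈ 6.65 kΩ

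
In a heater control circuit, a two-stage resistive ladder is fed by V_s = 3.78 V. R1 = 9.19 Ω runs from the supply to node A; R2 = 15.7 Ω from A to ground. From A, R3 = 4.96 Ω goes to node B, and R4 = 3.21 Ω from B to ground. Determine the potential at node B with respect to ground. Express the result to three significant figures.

Node A sees R2 in parallel with the series input of stage 2, R3 + R4 = 8.170 Ω.
Effective lower resistance at A: R2 ‖ 8.170 = 5.374 Ω.
First divider: V_A = V_s · 5.374/(9.19 + 5.374) = 1.395 V.
Stage 2 is unloaded, so V_B = V_A · R4/(R3+R4) = 1.395 × 3.21/8.170 = 0.5480 V.

V_B ≈ 0.548 V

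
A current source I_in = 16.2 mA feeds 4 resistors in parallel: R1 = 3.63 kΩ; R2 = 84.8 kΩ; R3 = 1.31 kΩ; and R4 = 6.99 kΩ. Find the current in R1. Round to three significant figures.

I ≈ 3.74 mA

Conductances: ΣG = 1/3.63 + 1/84.8 + 1/1.31 + 1/6.99 = 1.194 (1/kΩ).
Current divider: I(R1) = I_in · G_k/ΣG = 16.2 × (0.2755/1.194) = 16.2 × 0.2308 = 3.739 mA.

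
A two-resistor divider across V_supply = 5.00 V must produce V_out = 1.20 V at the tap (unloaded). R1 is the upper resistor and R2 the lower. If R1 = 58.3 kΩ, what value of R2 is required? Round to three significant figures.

R2 ≈ 18.4 kΩ

Required fraction k = V_out/V_supply = 0.2400.
R2 = R1 · 0.2400/(1 − 0.2400) = 18.41 kΩ.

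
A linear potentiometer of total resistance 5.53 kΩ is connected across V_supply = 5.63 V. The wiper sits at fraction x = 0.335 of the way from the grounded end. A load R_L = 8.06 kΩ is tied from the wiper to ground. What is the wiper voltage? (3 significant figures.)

Lower segment x·R_p = 1.853 kΩ; upper segment (1−x)·R_p = 3.677 kΩ.
(x·R_p) ‖ R_L = 1.506 kΩ.
V_out = 5.63 × 1.506/(3.677 + 1.506) = 1.636 V.

V_out ≈ 1.64 V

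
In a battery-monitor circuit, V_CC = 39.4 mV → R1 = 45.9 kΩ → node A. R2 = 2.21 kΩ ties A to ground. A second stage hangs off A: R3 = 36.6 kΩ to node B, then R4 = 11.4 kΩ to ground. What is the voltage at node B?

The second stage (R3 + R4 = 48.00 kΩ) loads node A in parallel with R2.
Effective lower resistance at A: R2 ‖ 48.00 = 2.113 kΩ.
V_A = 39.4 × 2.113/(45.9 + 2.113) = 1.734 mV.
Then the unloaded second divider: V_B = V_A × R4/(R3+R4) = 1.734 × 0.2375 = 0.4118 mV.

V_B ≈ 0.412 mV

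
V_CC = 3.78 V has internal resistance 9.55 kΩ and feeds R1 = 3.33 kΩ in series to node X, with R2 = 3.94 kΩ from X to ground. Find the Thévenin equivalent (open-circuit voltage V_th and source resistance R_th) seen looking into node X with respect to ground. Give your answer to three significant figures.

V_th ≈ 0.885 V, R_th ≈ 3.02 kΩ

R1' = 9.55 + 3.33 = 12.88 kΩ (source resistance + R1).
With X open, the divider is unloaded: V_th = 3.78 × 3.94/16.82 = 0.8854 V.
Looking into X with the source shorted: R_th = R1'·R2/(R1'+R2) = 12.88 × 3.94/16.82 = 3.017 kΩ.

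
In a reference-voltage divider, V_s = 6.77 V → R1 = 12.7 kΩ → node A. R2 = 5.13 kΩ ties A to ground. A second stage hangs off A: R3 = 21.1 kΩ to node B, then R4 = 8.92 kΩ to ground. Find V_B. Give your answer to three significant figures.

The second stage (R3 + R4 = 30.02 kΩ) loads node A in parallel with R2.
R2 ‖ (R3+R4) = 4.381 kΩ.
V_A = 6.77 × 4.381/(12.7 + 4.381) = 1.736 V.
Then the unloaded second divider: V_B = V_A × R4/(R3+R4) = 1.736 × 0.2971 = 0.5160 V.

V_B ≈ 0.516 V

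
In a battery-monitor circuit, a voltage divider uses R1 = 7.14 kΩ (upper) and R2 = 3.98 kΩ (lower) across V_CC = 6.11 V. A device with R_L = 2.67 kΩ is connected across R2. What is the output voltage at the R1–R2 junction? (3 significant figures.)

V_out ≈ 1.12 V

R2 ‖ R_L = (3.98 × 2.67)/(3.98 + 2.67) = 1.598 kΩ.
Voltage divider with the loaded lower leg: V_out = 6.11 × 1.598/(7.14 + 1.598) = 6.11 × 0.1829 = 1.117 V.
(Unloaded it would be 2.19 V; the load pulls it down.)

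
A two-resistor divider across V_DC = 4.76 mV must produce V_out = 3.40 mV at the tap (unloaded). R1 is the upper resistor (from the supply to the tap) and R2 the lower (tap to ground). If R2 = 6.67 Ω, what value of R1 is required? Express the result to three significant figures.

R1 ≈ 2.67 Ω

The divider ratio is R2/(R1+R2) = 3.40/4.76 = 0.7143.
Rearranging, R1 = R2·(1−k)/k = 6.67 × 0.4000 = 2.668 Ω.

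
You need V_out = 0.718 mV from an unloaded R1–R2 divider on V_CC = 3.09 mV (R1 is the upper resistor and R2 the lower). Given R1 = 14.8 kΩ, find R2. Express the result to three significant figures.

The divider ratio is R2/(R1+R2) = 0.718/3.09 = 0.2324.
R2 = R1 · 0.2324/(1 − 0.2324) = 4.480 kΩ.

R2 ≈ 4.48 kΩ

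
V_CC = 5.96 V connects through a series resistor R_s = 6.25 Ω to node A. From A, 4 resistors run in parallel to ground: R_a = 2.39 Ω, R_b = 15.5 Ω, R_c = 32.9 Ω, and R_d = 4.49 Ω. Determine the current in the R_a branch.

Parallel bank: R_p = 1/(1/2.39 + 1/15.5 + 1/32.9 + 1/4.49) = 1.359 Ω.
V_A by voltage divider: V_A = 5.96 × 1.359/(6.25 + 1.359) = 1.064 V.
Branch current I = V_A/R_a = 1.064/2.39 = 0.4453 A.

I ≈ 0.445 A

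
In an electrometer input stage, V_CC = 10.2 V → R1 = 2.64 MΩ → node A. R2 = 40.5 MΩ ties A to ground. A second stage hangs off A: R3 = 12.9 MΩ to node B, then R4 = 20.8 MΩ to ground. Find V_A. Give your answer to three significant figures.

V_A ≈ 8.92 V

Looking into the second stage from A: R3 + R4 = 33.70 MΩ appears in parallel with R2.
Effective lower resistance at A: R2 ‖ 33.70 = 18.39 MΩ.
So V_A = 10.2 × 0.8745 = 8.920 V.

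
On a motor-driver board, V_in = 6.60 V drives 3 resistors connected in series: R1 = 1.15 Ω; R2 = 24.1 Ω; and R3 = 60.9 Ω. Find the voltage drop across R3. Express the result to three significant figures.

V ≈ 4.67 V

Series total: ΣR = 1.15 + 24.1 + 60.9 = 86.15 Ω.
Voltage divider: V = V_in · (60.90 / 86.15) = 6.60 × 0.7069 = 4.666 V.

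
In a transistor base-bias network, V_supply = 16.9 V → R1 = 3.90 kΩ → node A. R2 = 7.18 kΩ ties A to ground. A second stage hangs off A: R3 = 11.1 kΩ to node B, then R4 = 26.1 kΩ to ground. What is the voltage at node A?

V_A ≈ 10.3 V

Node A sees R2 in parallel with the series input of stage 2, R3 + R4 = 37.20 kΩ.
R2 ‖ (R3+R4) = 6.018 kΩ.
V_A = 16.9 × 6.018/(3.90 + 6.018) = 10.25 V.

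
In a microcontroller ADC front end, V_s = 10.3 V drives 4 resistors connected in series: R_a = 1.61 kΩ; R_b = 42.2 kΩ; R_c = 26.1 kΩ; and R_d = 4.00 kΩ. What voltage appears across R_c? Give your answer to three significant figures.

V ≈ 3.64 V

Series total: ΣR = 1.61 + 42.2 + 26.1 + 4.00 = 73.91 kΩ.
V = V_s · R/ΣR = 10.3 × 0.3531 = 3.637 V.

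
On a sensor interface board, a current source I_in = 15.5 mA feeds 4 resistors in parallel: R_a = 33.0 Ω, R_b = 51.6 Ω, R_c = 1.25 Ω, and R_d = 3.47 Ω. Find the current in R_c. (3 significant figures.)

I ≈ 10.9 mA

Conductances: ΣG = 1/33.0 + 1/51.6 + 1/1.25 + 1/3.47 = 1.138 (1/Ω).
Current divider: I(R_c) = I_in · G_k/ΣG = 15.5 × (0.8000/1.138) = 15.5 × 0.7031 = 10.90 mA.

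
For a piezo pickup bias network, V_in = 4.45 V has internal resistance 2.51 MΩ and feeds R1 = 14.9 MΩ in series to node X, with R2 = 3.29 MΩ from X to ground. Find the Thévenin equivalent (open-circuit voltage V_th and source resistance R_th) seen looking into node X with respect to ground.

R1' = 2.51 + 14.9 = 17.41 MΩ (source resistance + R1).
V_th is the unloaded tap voltage: V_in · R2/(R1'+R2) = 4.45 × 0.1589 = 0.7073 V.
With V_in suppressed (replaced by a short), R_th = R1' ‖ R2 = (17.41 × 3.29)/(17.41 + 3.29) = 2.767 MΩ.

V_th ≈ 0.707 V, R_th ≈ 2.77 MΩ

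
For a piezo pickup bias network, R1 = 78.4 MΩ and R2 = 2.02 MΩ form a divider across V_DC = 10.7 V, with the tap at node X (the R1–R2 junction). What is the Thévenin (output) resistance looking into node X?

R_th ≈ 1.97 MΩ

Zeroing V_DC shorts the top of R1 to ground, so R_th = R1 ‖ R2 = 1.969 MΩ.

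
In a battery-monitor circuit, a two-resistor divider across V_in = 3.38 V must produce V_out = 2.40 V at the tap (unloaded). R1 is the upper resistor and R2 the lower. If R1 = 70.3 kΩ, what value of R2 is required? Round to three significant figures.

Required fraction k = V_out/V_in = 0.7101.
So R2 = R1 · V_out/(V_in − V_out) = 70.3 × 2.40/(3.38 − 2.40) = 70.3 × 2.449 = 172.2 kΩ.

R2 ≈ 172 kΩ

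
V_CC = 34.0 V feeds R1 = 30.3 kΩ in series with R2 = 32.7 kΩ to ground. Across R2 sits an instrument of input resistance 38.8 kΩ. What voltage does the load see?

The load sits in parallel with R2, giving an effective lower resistance R2' = R2·R_L/(R2+R_L) = 17.74 kΩ.
Now apply the divider: V_out = 34.0 × 0.3693 = 12.56 V.

V_out ≈ 12.6 V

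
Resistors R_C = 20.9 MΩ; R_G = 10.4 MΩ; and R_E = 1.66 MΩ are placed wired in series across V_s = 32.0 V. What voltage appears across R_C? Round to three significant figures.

V ≈ 20.3 V

Series total: ΣR = 20.9 + 10.4 + 1.66 = 32.96 MΩ.
By the voltage-divider rule, V = 32.0 × 20.90/32.96 = 20.29 V.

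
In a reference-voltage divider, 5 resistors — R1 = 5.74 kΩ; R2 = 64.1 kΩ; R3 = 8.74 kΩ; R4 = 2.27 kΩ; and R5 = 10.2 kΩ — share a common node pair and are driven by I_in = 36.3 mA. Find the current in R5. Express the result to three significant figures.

I ≈ 4.22 mA

Conductances: ΣG = 1/5.74 + 1/64.1 + 1/8.74 + 1/2.27 + 1/10.2 = 0.8428 (1/kΩ).
Current divider: I(R5) = I_in · G_k/ΣG = 36.3 × (0.09804/0.8428) = 36.3 × 0.1163 = 4.223 mA.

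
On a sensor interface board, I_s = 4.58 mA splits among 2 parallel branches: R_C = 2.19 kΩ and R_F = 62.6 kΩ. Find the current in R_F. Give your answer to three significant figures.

For two parallel branches, I_k = I_s · (other R)/(sum of R).
So I = 4.58 × 2.19/64.79 = 0.1548 mA.

I ≈ 0.155 mA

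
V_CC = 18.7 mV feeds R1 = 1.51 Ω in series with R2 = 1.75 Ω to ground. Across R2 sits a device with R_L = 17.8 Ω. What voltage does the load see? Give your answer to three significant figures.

V_out ≈ 9.60 mV

First combine the lower leg with the load: R2 ‖ R_L = 1.593 Ω.
Now apply the divider: V_out = 18.7 × 0.5134 = 9.601 mV.
(Unloaded it would be 10.0 mV; the load pulls it down.)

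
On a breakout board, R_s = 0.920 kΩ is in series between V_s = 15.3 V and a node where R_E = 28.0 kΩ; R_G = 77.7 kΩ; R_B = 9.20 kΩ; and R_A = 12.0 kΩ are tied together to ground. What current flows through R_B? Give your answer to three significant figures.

I ≈ 1.36 mA

Equivalent of the parallel group: R_p = 4.156 kΩ.
V_A = 15.3 × 4.156/5.076 = 12.53 V.
Branch current I = V_A/R_B = 12.53/9.20 = 1.362 mA.
(Equivalently: I_total = 3.014 mA, then current-divider fraction G_k/ΣG = 0.4517.)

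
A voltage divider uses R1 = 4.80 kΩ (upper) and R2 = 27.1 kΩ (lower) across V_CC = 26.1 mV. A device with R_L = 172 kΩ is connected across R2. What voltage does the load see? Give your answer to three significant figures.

V_out ≈ 21.7 mV

R2 ‖ R_L = (27.1 × 172)/(27.1 + 172) = 23.41 kΩ.
Then V_out = V_CC · R2'/(R1 + R2') = 26.1 × 23.41/28.21 = 21.66 mV.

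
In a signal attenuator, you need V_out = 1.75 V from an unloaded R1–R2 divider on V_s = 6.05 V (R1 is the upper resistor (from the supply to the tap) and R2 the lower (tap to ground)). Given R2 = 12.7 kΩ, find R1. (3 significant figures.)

R1 ≈ 31.2 kΩ

V_out/V_s = R2/(R1+R2) = 0.2893.
Rearranging, R1 = R2·(1−k)/k = 12.7 × 2.457 = 31.21 kΩ.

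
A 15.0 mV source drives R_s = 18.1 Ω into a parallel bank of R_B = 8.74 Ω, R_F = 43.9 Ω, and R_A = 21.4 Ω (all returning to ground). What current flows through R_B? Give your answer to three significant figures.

Combine the parallel branches: R_p = (1/8.74 + 1/43.9 + 1/21.4)⁻¹ = 5.437 Ω.
Node voltage V_A = V_s · R_p/(R_s + R_p) = 15.0 × 0.2310 = 3.465 mV.
I(R_B) = V_A / R_B = 3.465/8.74 = 0.3965 mA.

I ≈ 0.396 mA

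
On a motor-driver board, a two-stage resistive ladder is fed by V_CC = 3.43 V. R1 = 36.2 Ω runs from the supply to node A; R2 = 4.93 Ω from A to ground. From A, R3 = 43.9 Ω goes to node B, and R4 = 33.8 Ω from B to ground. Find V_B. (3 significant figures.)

The second stage (R3 + R4 = 77.70 Ω) loads node A in parallel with R2.
R2 ‖ (R3+R4) = 4.636 Ω.
First divider: V_A = V_CC · 4.636/(36.2 + 4.636) = 0.3894 V.
Then the unloaded second divider: V_B = V_A × R4/(R3+R4) = 0.3894 × 0.4350 = 0.1694 V.

V_B ≈ 0.169 V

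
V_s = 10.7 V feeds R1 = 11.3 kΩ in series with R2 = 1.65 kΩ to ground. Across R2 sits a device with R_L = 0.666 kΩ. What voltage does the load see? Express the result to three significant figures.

The load sits in parallel with R2, giving an effective lower resistance R2' = R2·R_L/(R2+R_L) = 0.4745 kΩ.
Now apply the divider: V_out = 10.7 × 0.04030 = 0.4312 V.

V_out ≈ 0.431 V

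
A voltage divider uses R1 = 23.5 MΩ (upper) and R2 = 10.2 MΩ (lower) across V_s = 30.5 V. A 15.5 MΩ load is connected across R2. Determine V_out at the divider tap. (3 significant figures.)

V_out ≈ 6.33 V

The load sits in parallel with R2, giving an effective lower resistance R2' = R2·R_L/(R2+R_L) = 6.152 MΩ.
Voltage divider with the loaded lower leg: V_out = 30.5 × 6.152/(23.5 + 6.152) = 30.5 × 0.2075 = 6.328 V.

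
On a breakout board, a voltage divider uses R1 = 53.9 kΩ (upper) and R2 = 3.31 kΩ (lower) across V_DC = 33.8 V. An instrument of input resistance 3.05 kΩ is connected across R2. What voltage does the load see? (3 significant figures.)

V_out ≈ 0.967 V

R2 ‖ R_L = (3.31 × 3.05)/(3.31 + 3.05) = 1.587 kΩ.
Voltage divider with the loaded lower leg: V_out = 33.8 × 1.587/(53.9 + 1.587) = 33.8 × 0.02861 = 0.9669 V.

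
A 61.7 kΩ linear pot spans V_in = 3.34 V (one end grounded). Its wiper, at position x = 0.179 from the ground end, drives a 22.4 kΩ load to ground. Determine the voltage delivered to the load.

V_out ≈ 0.426 V

Lower segment x·R_p = 11.04 kΩ; upper segment (1−x)·R_p = 50.66 kΩ.
R_L loads the lower segment: effective lower R = 7.397 kΩ.
Loaded-divider output: V_out = 3.34 × 0.1274 = 0.4256 V.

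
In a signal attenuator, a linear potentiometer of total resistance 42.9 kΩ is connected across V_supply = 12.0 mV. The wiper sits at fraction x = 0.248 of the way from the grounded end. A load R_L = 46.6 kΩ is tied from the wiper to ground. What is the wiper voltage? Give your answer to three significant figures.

V_out ≈ 2.54 mV

The pot divides into 32.26 kΩ above the wiper and 10.64 kΩ below.
R_L loads the lower segment: effective lower R = 8.662 kΩ.
V_out = 12.0 × 8.662/(32.26 + 8.662) = 2.540 mV.
(Unloaded: V_out = x·V_supply = 2.98 mV.)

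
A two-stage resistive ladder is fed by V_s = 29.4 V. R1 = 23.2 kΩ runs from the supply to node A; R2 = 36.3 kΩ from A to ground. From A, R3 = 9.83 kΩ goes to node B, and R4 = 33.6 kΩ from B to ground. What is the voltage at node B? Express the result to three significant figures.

The second stage (R3 + R4 = 43.43 kΩ) loads node A in parallel with R2.
R2 ‖ (R3+R4) = 19.77 kΩ.
V_A = 29.4 × 19.77/(23.2 + 19.77) = 13.53 V.
Stage 2 is unloaded, so V_B = V_A · R4/(R3+R4) = 13.53 × 33.6/43.43 = 10.47 V.

V_B ≈ 10.5 V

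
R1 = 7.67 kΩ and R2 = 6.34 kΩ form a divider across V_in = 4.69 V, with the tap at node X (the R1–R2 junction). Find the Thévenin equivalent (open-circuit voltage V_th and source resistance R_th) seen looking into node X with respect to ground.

V_th ≈ 2.12 V, R_th ≈ 3.47 kΩ

With X open, the divider is unloaded: V_th = 4.69 × 6.34/14.01 = 2.122 V.
Zeroing V_in shorts the top of R1 to ground, so R_th = R1 ‖ R2 = 3.471 kΩ.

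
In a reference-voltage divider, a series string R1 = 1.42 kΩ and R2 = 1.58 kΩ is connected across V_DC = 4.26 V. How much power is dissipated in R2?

The common current is I = 4.26/3.000 = 1.420 mA.
P(R2) = I²·R2 = (1.420)² × 1.58 = 3.186 mW.

P ≈ 3.19 mW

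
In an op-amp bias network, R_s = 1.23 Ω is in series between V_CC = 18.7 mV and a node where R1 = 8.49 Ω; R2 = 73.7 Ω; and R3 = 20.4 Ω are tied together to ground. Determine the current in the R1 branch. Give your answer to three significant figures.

I ≈ 1.80 mA

Equivalent of the parallel group: R_p = 5.544 Ω.
Node voltage V_A = V_CC · R_p/(R_s + R_p) = 18.7 × 0.8184 = 15.30 mV.
I(R1) = V_A / R1 = 15.30/8.49 = 1.803 mA.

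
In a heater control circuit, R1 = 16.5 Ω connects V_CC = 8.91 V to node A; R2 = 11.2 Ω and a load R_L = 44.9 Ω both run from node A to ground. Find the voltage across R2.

First combine the lower leg with the load: R2 ‖ R_L = 8.964 Ω.
Now apply the divider: V_out = 8.91 × 0.3520 = 3.137 V.

V_out ≈ 3.14 V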